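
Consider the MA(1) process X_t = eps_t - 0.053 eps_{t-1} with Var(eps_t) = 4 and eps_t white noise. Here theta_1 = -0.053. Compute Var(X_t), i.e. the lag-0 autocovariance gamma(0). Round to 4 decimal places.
\gamma(0) = 4.0112

For an MA(q) process X_t = eps_t + sum_i theta_i eps_{t-i} with
Var(eps_t) = sigma^2, the variance is
  gamma(0) = sigma^2 * (1 + sum_i theta_i^2).
  sum_i theta_i^2 = (-0.053)^2 = 0.002809.
  gamma(0) = 4 * (1 + 0.002809) = 4 * 1.002809 = 4.011236, which rounds to 4.0112.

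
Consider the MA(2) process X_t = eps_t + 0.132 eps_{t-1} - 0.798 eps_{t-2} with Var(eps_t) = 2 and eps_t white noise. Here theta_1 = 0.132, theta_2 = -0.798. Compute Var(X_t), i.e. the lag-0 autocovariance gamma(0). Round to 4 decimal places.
\gamma(0) = 3.3085

For an MA(q) process X_t = eps_t + sum_i theta_i eps_{t-i} with
Var(eps_t) = sigma^2, the variance is
  gamma(0) = sigma^2 * (1 + sum_i theta_i^2).
  sum_i theta_i^2 = (0.132)^2 + (-0.798)^2 = 0.017424 + 0.636804 = 0.654228.
  gamma(0) = 2 * (1 + 0.654228) = 2 * 1.654228 = 3.308456, which rounds to 3.3085.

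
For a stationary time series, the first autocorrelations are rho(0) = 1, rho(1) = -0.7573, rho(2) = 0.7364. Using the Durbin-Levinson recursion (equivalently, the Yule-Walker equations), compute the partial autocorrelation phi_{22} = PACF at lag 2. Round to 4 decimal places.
\phi_{22} = 0.3819

The PACF at lag k is phi_{kk}, the last component of the solution
to the Yule-Walker system G_k phi = r_k where
  (G_k)_{ij} = rho(|i - j|), (r_k)_i = rho(i), i,j = 1..k.
Equivalently, Durbin-Levinson gives phi_{kk} iteratively:
  phi_{11} = rho(1)
  phi_{kk} = [rho(k) - sum_{j=1..k-1} phi_{k-1,j} rho(k-j)]
            / [1 - sum_{j=1..k-1} phi_{k-1,j} rho(j)],
  phi_{k,j} = phi_{k-1,j} - phi_{kk} phi_{k-1,k-j},  j = 1..k-1.
Step k = 1:
  phi_11 = rho(1) = -0.7573.
Step k = 2:
  phi_22 = [rho(2) - phi_11 rho(1)] / [1 - phi_11 rho(1)] = [0.7364 - (-0.7573)(-0.7573)] / [1 - (-0.7573)(-0.7573)]
         = 0.16289671 / 0.42649671 = 0.3819.
Therefore phi_{22} = 0.3819.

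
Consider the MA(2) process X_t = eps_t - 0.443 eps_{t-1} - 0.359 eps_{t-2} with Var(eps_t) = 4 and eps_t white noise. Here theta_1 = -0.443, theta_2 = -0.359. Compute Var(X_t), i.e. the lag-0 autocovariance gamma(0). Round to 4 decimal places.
\gamma(0) = 5.3005

For an MA(q) process X_t = eps_t + sum_i theta_i eps_{t-i} with
Var(eps_t) = sigma^2, the variance is
  gamma(0) = sigma^2 * (1 + sum_i theta_i^2).
  sum_i theta_i^2 = (-0.443)^2 + (-0.359)^2 = 0.196249 + 0.128881 = 0.32513.
  gamma(0) = 4 * (1 + 0.32513) = 4 * 1.32513 = 5.30052, which rounds to 5.3005.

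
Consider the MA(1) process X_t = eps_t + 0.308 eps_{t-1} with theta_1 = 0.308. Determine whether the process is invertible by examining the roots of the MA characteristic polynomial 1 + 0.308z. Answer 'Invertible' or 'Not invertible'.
\text{Invertible}

The MA(q) characteristic polynomial is P(z) = 1 + 0.308z.
Invertibility requires all roots to lie outside the unit circle, i.e. |z| > 1 for every root.
This is linear in z: 1 + (0.308) z = 0  =>  z = -1/(0.308) = -3.246753,  |z| = 3.246753.
Moduli of all roots: 3.2468.
All moduli strictly greater than 1? Yes.
Verdict: Invertible.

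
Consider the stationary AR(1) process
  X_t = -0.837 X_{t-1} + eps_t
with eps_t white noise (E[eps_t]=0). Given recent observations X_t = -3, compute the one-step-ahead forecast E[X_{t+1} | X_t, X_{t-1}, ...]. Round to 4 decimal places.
E[X_{t+1} \mid \mathcal F_t] = 2.5110

For an AR(p) model X_t = c + sum_i phi_i X_{t-i} + eps_t, the
one-step-ahead conditional mean is
  E[X_{t+1} | X_t, ...] = c + sum_i phi_i X_{t+1-i}.
Substitute known values:
  E[X_{t+1} | ...] = (-0.837) * (-3)
                   = 2.5110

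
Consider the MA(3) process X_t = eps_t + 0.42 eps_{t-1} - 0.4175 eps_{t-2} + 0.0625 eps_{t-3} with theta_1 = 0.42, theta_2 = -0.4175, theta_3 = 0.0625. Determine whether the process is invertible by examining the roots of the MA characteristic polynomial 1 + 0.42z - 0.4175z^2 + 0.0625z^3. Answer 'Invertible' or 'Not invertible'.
\text{Invertible}

The MA(q) characteristic polynomial is P(z) = 1 + 0.42z - 0.4175z^2 + 0.0625z^3.
Invertibility requires all roots to lie outside the unit circle, i.e. |z| > 1 for every root.
Degree 3: look for a simple real root z0 first, then factor out (1 - z/z0) and solve the remaining quadratic.
Testing z0 = 4: P(4) = 1 + (0.42)(4) + (-0.4175)(4)^2 + (0.0625)(4)^3
  = 1 + (1.68) + (-6.68) + (4) = 0.  So z_0 = 4 is a root, |z_0| = 4.
Divide out the factor (1 - 0.25 z) = (1 - z/z0) (since 1/z0 = 0.25):
  P(z) = (1 - 0.25 z)(1 + (0.67) z + (-0.25) z^2)
  [check: z-coef 0.67 - (0.25) = 0.42; z^2-coef -0.25 - (0.25)(0.67) = -0.4175; z^3-coef -(0.25)(-0.25) = 0.0625.]
Remaining roots from the quadratic factor 1 + (0.67) z + (-0.25) z^2:
  Set 1 + (0.67) z + (-0.25) z^2 = 0, i.e. a z^2 + b z + c = 0 with a = -0.25, b = 0.67, c = 1.
  Discriminant D = b^2 - 4ac = (0.67)^2 - 4*(-0.25)*1 = 0.4489 - (-1) = 1.4489.
  D >= 0, so the roots are real: z = (-b +/- sqrt(D)) / (2a) = (-0.67 +/- 1.203703) / (-0.5).
    z_1 = (-0.67 + 1.203703) / (-0.5) = -1.0674,   |z_1| = 1.0674.
    z_2 = (-0.67 - 1.203703) / (-0.5) = 3.7474,   |z_2| = 3.7474.
Moduli of all roots: 4.0000, 1.0674, 3.7474.
All moduli strictly greater than 1? Yes.
Verdict: Invertible.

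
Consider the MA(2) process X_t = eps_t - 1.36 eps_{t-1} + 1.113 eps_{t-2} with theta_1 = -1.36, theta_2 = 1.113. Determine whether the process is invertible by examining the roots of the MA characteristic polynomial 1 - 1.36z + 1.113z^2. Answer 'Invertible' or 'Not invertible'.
\text{Not invertible}

The MA(q) characteristic polynomial is P(z) = 1 - 1.36z + 1.113z^2.
Invertibility requires all roots to lie outside the unit circle, i.e. |z| > 1 for every root.
Set 1 + (-1.36) z + (1.113) z^2 = 0, i.e. a z^2 + b z + c = 0 with a = 1.113, b = -1.36, c = 1.
Discriminant D = b^2 - 4ac = (-1.36)^2 - 4*(1.113)*1 = 1.8496 - (4.452) = -2.6024.
D < 0, so the roots are the complex-conjugate pair z = (-b +/- i sqrt(-D)) / (2a) = 0.611 +/- 0.7247i.
For a conjugate pair |z|^2 = z * conj(z) = (product of roots) = c/a = 1/(1.113) = 0.898473, so |z| = sqrt(0.898473) = 0.9479 for both roots.
Moduli of all roots: 0.9479, 0.9479.
All moduli strictly greater than 1? No.
Verdict: Not invertible.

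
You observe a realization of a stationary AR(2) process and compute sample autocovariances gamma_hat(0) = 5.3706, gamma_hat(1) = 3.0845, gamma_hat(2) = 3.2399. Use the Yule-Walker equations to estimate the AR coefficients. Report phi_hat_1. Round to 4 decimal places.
\hat\phi_{1} = 0.3400

The Yule-Walker equations for an AR(p) process read, in matrix form,
  Gamma_p phi = r_p,   with   (Gamma_p)_{ij} = gamma(|i - j|),
                       (r_p)_i = gamma(i),   i,j = 1..p.
Substitute the sample gammas (Toeplitz matrix and right-hand side of size 2):
  Gamma_p = [[5.3706, 3.0845], [3.0845, 5.3706]]
  r_p     = [3.0845, 3.2399]
Written out:
  5.3706 phi_1 + 3.0845 phi_2 = 3.0845
  3.0845 phi_1 + 5.3706 phi_2 = 3.2399
Solve by Cramer's rule:
  det = gamma(0)^2 - gamma(1)^2 = (5.3706)^2 - (3.0845)^2 = 28.84334436 - 9.51414025 = 19.32920411
  phi_hat_1 = [gamma(1) gamma(0) - gamma(1) gamma(2)] / det = [(3.0845)(5.3706) - (3.0845)(3.2399)] / 19.32920411 = 6.57214415 / 19.32920411 = 0.34
  phi_hat_2 = [gamma(0) gamma(2) - gamma(1)^2] / det = [(5.3706)(3.2399) - (3.0845)^2] / 19.32920411 = 7.88606669 / 19.32920411 = 0.408
So phi_hat = [0.3400, 0.4080].
Therefore phi_hat_1 = 0.3400.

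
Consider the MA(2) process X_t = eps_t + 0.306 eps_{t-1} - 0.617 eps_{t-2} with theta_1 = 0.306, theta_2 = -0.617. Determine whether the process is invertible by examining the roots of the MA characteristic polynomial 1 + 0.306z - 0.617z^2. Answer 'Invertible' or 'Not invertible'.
\text{Invertible}

The MA(q) characteristic polynomial is P(z) = 1 + 0.306z - 0.617z^2.
Invertibility requires all roots to lie outside the unit circle, i.e. |z| > 1 for every root.
Set 1 + (0.306) z + (-0.617) z^2 = 0, i.e. a z^2 + b z + c = 0 with a = -0.617, b = 0.306, c = 1.
Discriminant D = b^2 - 4ac = (0.306)^2 - 4*(-0.617)*1 = 0.093636 - (-2.468) = 2.561636.
D >= 0, so the roots are real: z = (-b +/- sqrt(D)) / (2a) = (-0.306 +/- 1.600511) / (-1.234).
  z_1 = (-0.306 + 1.600511) / (-1.234) = -1.049,   |z_1| = 1.049.
  z_2 = (-0.306 - 1.600511) / (-1.234) = 1.545,   |z_2| = 1.545.
Moduli of all roots: 1.0490, 1.5450.
All moduli strictly greater than 1? Yes.
Verdict: Invertible.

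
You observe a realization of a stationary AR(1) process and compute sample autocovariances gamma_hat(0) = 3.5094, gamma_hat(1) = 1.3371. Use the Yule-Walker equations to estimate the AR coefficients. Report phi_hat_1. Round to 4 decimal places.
\hat\phi_{1} = 0.3810

The Yule-Walker equations for an AR(p) process read, in matrix form,
  Gamma_p phi = r_p,   with   (Gamma_p)_{ij} = gamma(|i - j|),
                       (r_p)_i = gamma(i),   i,j = 1..p.
Substitute the sample gammas (Toeplitz matrix and right-hand side of size 1):
  Gamma_p = [[3.5094]]
  r_p     = [1.3371]
With p = 1 this is the single equation gamma(0) phi_1 = gamma(1):
  phi_hat_1 = gamma(1) / gamma(0) = 1.3371 / 3.5094 = 0.3810.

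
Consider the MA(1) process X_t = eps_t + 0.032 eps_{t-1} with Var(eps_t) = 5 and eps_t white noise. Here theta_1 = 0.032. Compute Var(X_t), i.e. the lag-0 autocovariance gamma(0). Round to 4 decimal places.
\gamma(0) = 5.0051

For an MA(q) process X_t = eps_t + sum_i theta_i eps_{t-i} with
Var(eps_t) = sigma^2, the variance is
  gamma(0) = sigma^2 * (1 + sum_i theta_i^2).
  sum_i theta_i^2 = (0.032)^2 = 0.001024.
  gamma(0) = 5 * (1 + 0.001024) = 5 * 1.001024 = 5.00512, which rounds to 5.0051.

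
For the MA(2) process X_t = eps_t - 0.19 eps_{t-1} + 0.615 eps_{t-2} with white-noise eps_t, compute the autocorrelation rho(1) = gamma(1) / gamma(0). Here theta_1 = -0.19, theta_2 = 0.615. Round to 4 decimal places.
\rho(1) = -0.2170

For an MA(q) process with theta_0 = 1, the autocovariance is
  gamma(k) = sigma^2 * sum_{i=0..q-k} theta_i * theta_{i+k},
and rho(k) = gamma(k) / gamma(0). Sigma^2 cancels.
  numerator   = (1)*(-0.19) + (-0.19)*(0.615) = -0.30685.
  denominator = (1)^2 + (-0.19)^2 + (0.615)^2 = 1.414325.
  rho(1) = -0.30685 / 1.414325 = -0.2170.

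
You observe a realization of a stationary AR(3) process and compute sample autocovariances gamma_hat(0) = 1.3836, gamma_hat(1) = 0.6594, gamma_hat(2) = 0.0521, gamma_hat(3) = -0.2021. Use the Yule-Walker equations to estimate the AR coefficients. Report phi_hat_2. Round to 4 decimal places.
\hat\phi_{2} = -0.2030

The Yule-Walker equations for an AR(p) process read, in matrix form,
  Gamma_p phi = r_p,   with   (Gamma_p)_{ij} = gamma(|i - j|),
                       (r_p)_i = gamma(i),   i,j = 1..p.
Substitute the sample gammas (Toeplitz matrix and right-hand side of size 3):
  Gamma_p = [[1.3836, 0.6594, 0.0521], [0.6594, 1.3836, 0.6594], [0.0521, 0.6594, 1.3836]]
  r_p     = [0.6594, 0.0521, -0.2021]
Written out (R1..R3):
  (R1) 1.3836 phi_1 + 0.6594 phi_2 + 0.0521 phi_3 = 0.6594
  (R2) 0.6594 phi_1 + 1.3836 phi_2 + 0.6594 phi_3 = 0.0521
  (R3) 0.0521 phi_1 + 0.6594 phi_2 + 1.3836 phi_3 = -0.2021
Gaussian elimination:
  R2 <- R2 - (0.6594/1.3836) R1 = R2 - (0.476583) R1:  1.069341 phi_2 + 0.63457 phi_3 = -0.262159
  R3 <- R3 - (0.0521/1.3836) R1 = R3 - (0.037655) R1:  0.63457 phi_2 + 1.381638 phi_3 = -0.22693
  R3 <- R3 - (0.63457/1.069341) R2 = R3 - (0.593421) R2:  1.005071 phi_3 = -0.071359
Back-substitution:
  phi_hat_3 = -0.071359 / 1.005071 = -0.070999
  phi_hat_2 = (-0.262159 - (0.63457)(-0.070999)) / 1.069341 = -0.203027
  phi_hat_1 = (0.6594 - (0.6594)(-0.203027) - (0.0521)(-0.070999)) / 1.3836 = 0.576015
So phi_hat = [0.5760, -0.2030, -0.0710].
Therefore phi_hat_2 = -0.2030.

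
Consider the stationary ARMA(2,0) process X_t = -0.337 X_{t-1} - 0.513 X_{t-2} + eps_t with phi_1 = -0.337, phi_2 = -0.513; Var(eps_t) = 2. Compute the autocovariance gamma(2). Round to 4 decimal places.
\gamma(2) = -1.2508

Multiply the model equation by X_{t-k} and take expectations. With theta_0 = psi_0 = 1 and psi_j the MA(infinity) weights, this gives
  gamma(k) - sum_i phi_i gamma(k-i) = c_k,
  c_k = sigma^2 * sum_{j=k..q} theta_j psi_{j-k}   (c_k = 0 for k > q),
using gamma(-m) = gamma(m).
Pure AR (q = 0): c_0 = sigma^2 = 2, c_k = 0 for k >= 1.
Equations for k = 0, 1, 2 (AR order 2, c_2 = 0):
  (E0) gamma(0) = phi_1 gamma(1) + phi_2 gamma(2) + c_0
  (E1) gamma(1) = phi_1 gamma(0) + phi_2 gamma(1) + c_1
  (E2) gamma(2) = phi_1 gamma(1) + phi_2 gamma(0)
From (E1): gamma(1) = A gamma(0) + B with
  A = phi_1 / (1 - phi_2) = -0.337 / 1.513 = -0.222736,   B = c_1 / (1 - phi_2) = 0 / 1.513 = 0.
Insert (E2) into (E0): gamma(0) (1 - phi_2^2) = phi_1 (1 + phi_2) gamma(1) + c_0.
  phi_1 (1 + phi_2) = (-0.337)(0.487) = -0.164119,   1 - phi_2^2 = 0.736831.
Replace gamma(1) by A gamma(0) + B and collect gamma(0):
  gamma(0) [0.736831 - (-0.164119)(-0.222736)] = c_0 = 2
  gamma(0) * 0.700276 = 2
  gamma(0) = 2 / 0.700276 = 2.856018.
  gamma(1) = A gamma(0) = (-0.222736)(2.856018) = -0.636139.
  gamma(2) = phi_1 gamma(1) + phi_2 gamma(0) = (-0.337)(-0.636139) + (-0.513)(2.856018) = -1.250758.
Therefore gamma(2) = -1.2508 (to 4 decimal places).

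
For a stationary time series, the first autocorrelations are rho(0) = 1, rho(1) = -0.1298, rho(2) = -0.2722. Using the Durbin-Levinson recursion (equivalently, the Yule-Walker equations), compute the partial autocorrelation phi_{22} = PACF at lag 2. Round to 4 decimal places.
\phi_{22} = -0.2940

The PACF at lag k is phi_{kk}, the last component of the solution
to the Yule-Walker system G_k phi = r_k where
  (G_k)_{ij} = rho(|i - j|), (r_k)_i = rho(i), i,j = 1..k.
Equivalently, Durbin-Levinson gives phi_{kk} iteratively:
  phi_{11} = rho(1)
  phi_{kk} = [rho(k) - sum_{j=1..k-1} phi_{k-1,j} rho(k-j)]
            / [1 - sum_{j=1..k-1} phi_{k-1,j} rho(j)],
  phi_{k,j} = phi_{k-1,j} - phi_{kk} phi_{k-1,k-j},  j = 1..k-1.
Step k = 1:
  phi_11 = rho(1) = -0.1298.
Step k = 2:
  phi_22 = [rho(2) - phi_11 rho(1)] / [1 - phi_11 rho(1)] = [-0.2722 - (-0.1298)(-0.1298)] / [1 - (-0.1298)(-0.1298)]
         = -0.28904804 / 0.98315196 = -0.294.
Therefore phi_{22} = -0.2940.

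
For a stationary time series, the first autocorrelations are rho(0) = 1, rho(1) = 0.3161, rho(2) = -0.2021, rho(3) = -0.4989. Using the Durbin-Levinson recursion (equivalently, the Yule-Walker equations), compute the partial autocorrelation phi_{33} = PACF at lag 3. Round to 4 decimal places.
\phi_{33} = -0.3850

The PACF at lag k is phi_{kk}, the last component of the solution
to the Yule-Walker system G_k phi = r_k where
  (G_k)_{ij} = rho(|i - j|), (r_k)_i = rho(i), i,j = 1..k.
Equivalently, Durbin-Levinson gives phi_{kk} iteratively:
  phi_{11} = rho(1)
  phi_{kk} = [rho(k) - sum_{j=1..k-1} phi_{k-1,j} rho(k-j)]
            / [1 - sum_{j=1..k-1} phi_{k-1,j} rho(j)],
  phi_{k,j} = phi_{k-1,j} - phi_{kk} phi_{k-1,k-j},  j = 1..k-1.
Step k = 1:
  phi_11 = rho(1) = 0.3161.
Step k = 2:
  phi_22 = [rho(2) - phi_11 rho(1)] / [1 - phi_11 rho(1)] = [-0.2021 - (0.3161)(0.3161)] / [1 - (0.3161)(0.3161)]
         = -0.30201921 / 0.90008079 = -0.335547.
  Update: phi_21 = phi_11 - phi_22 phi_11 = 0.3161 - (-0.335547)(0.3161) = 0.422166.
Step k = 3:
  phi_33 = [rho(3) - phi_21 rho(2) - phi_22 rho(1)] / [1 - phi_21 rho(1) - phi_22 rho(2)]
    numerator   = -0.4989 - (0.422166)(-0.2021) - (-0.335547)(0.3161) = -0.30751385
    denominator = 1 - (0.422166)(0.3161) - (-0.335547)(-0.2021) = 0.79873922
  phi_33 = -0.30751385 / 0.79873922 = -0.385.
Therefore phi_{33} = -0.3850.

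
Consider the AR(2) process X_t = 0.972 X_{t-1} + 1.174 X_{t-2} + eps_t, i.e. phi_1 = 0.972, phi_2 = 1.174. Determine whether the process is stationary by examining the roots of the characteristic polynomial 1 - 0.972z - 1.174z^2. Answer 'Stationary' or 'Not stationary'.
\text{Not stationary}

The AR(p) characteristic polynomial is P(z) = 1 - 0.972z - 1.174z^2.
Stationarity requires all roots to lie outside the unit circle, i.e. |z| > 1 for every root.
Set 1 + (-0.972) z + (-1.174) z^2 = 0, i.e. a z^2 + b z + c = 0 with a = -1.174, b = -0.972, c = 1.
Discriminant D = b^2 - 4ac = (-0.972)^2 - 4*(-1.174)*1 = 0.944784 - (-4.696) = 5.640784.
D >= 0, so the roots are real: z = (-b +/- sqrt(D)) / (2a) = (0.972 +/- 2.375033) / (-2.348).
  z_1 = (0.972 + 2.375033) / (-2.348) = -1.4255,   |z_1| = 1.4255.
  z_2 = (0.972 - 2.375033) / (-2.348) = 0.5975,   |z_2| = 0.5975.
Moduli of all roots: 1.4255, 0.5975.
All moduli strictly greater than 1? No.
Verdict: Not stationary.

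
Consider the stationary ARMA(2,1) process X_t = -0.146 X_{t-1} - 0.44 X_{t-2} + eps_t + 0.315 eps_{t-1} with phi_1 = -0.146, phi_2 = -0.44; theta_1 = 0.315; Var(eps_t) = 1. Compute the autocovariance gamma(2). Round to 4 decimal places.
\gamma(2) = -0.5835

Multiply the model equation by X_{t-k} and take expectations. With theta_0 = psi_0 = 1 and psi_j the MA(infinity) weights, this gives
  gamma(k) - sum_i phi_i gamma(k-i) = c_k,
  c_k = sigma^2 * sum_{j=k..q} theta_j psi_{j-k}   (c_k = 0 for k > q),
using gamma(-m) = gamma(m).
psi-weights needed (psi_j = theta_j + sum_i phi_i psi_{j-i}):
  psi_1 = theta_1 + phi_1 = 0.315 + (-0.146) = 0.169
Right-hand sides:
  c_0 = sigma^2 (1 + theta_1 psi_1) = 1 * (1 + (0.315)(0.169)) = 1 * 1.053235 = 1.053235
  c_1 = sigma^2 theta_1 = 1 * (0.315) = 0.315
  c_2 = 0
Equations for k = 0, 1, 2 (AR order 2, c_2 = 0):
  (E0) gamma(0) = phi_1 gamma(1) + phi_2 gamma(2) + c_0
  (E1) gamma(1) = phi_1 gamma(0) + phi_2 gamma(1) + c_1
  (E2) gamma(2) = phi_1 gamma(1) + phi_2 gamma(0)
From (E1): gamma(1) = A gamma(0) + B with
  A = phi_1 / (1 - phi_2) = -0.146 / 1.44 = -0.101389,   B = c_1 / (1 - phi_2) = 0.315 / 1.44 = 0.21875.
Insert (E2) into (E0): gamma(0) (1 - phi_2^2) = phi_1 (1 + phi_2) gamma(1) + c_0.
  phi_1 (1 + phi_2) = (-0.146)(0.56) = -0.08176,   1 - phi_2^2 = 0.8064.
Replace gamma(1) by A gamma(0) + B and collect gamma(0):
  gamma(0) [0.8064 - (-0.08176)(-0.101389)] = (-0.08176)(0.21875) + 1.053235
  gamma(0) * 0.79811 = 1.03535
  gamma(0) = 1.03535 / 0.79811 = 1.297252.
  gamma(1) = A gamma(0) + B = (-0.101389)(1.297252) + (0.21875) = 0.087223.
  gamma(2) = phi_1 gamma(1) + phi_2 gamma(0) = (-0.146)(0.087223) + (-0.44)(1.297252) = -0.583525.
Therefore gamma(2) = -0.5835 (to 4 decimal places).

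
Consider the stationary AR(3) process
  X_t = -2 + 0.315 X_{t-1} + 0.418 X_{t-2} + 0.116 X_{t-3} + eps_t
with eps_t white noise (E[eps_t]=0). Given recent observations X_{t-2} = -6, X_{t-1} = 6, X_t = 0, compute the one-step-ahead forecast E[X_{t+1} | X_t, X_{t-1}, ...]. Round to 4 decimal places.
E[X_{t+1} \mid \mathcal F_t] = -0.1880

For an AR(p) model X_t = c + sum_i phi_i X_{t-i} + eps_t, the
one-step-ahead conditional mean is
  E[X_{t+1} | X_t, ...] = c + sum_i phi_i X_{t+1-i}.
Substitute known values:
  E[X_{t+1} | ...] = -2 + (0.315) * (0) + (0.418) * (6) + (0.116) * (-6)
                   = -0.1880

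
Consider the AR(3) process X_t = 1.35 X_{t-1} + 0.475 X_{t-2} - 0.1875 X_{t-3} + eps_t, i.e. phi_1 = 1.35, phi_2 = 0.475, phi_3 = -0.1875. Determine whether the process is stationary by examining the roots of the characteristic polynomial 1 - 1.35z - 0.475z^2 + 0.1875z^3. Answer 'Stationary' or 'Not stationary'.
\text{Not stationary}

The AR(p) characteristic polynomial is P(z) = 1 - 1.35z - 0.475z^2 + 0.1875z^3.
Stationarity requires all roots to lie outside the unit circle, i.e. |z| > 1 for every root.
Degree 3: look for a simple real root z0 first, then factor out (1 - z/z0) and solve the remaining quadratic.
Testing z0 = 4: P(4) = 1 + (-1.35)(4) + (-0.475)(4)^2 + (0.1875)(4)^3
  = 1 + (-5.4) + (-7.6) + (12) = 0.  So z_0 = 4 is a root, |z_0| = 4.
Divide out the factor (1 - 0.25 z) = (1 - z/z0) (since 1/z0 = 0.25):
  P(z) = (1 - 0.25 z)(1 + (-1.1) z + (-0.75) z^2)
  [check: z-coef -1.1 - (0.25) = -1.35; z^2-coef -0.75 - (0.25)(-1.1) = -0.475; z^3-coef -(0.25)(-0.75) = 0.1875.]
Remaining roots from the quadratic factor 1 + (-1.1) z + (-0.75) z^2:
  Set 1 + (-1.1) z + (-0.75) z^2 = 0, i.e. a z^2 + b z + c = 0 with a = -0.75, b = -1.1, c = 1.
  Discriminant D = b^2 - 4ac = (-1.1)^2 - 4*(-0.75)*1 = 1.21 - (-3) = 4.21.
  D >= 0, so the roots are real: z = (-b +/- sqrt(D)) / (2a) = (1.1 +/- 2.051828) / (-1.5).
    z_1 = (1.1 + 2.051828) / (-1.5) = -2.1012,   |z_1| = 2.1012.
    z_2 = (1.1 - 2.051828) / (-1.5) = 0.6346,   |z_2| = 0.6346.
Moduli of all roots: 4.0000, 2.1012, 0.6346.
All moduli strictly greater than 1? No.
Verdict: Not stationary.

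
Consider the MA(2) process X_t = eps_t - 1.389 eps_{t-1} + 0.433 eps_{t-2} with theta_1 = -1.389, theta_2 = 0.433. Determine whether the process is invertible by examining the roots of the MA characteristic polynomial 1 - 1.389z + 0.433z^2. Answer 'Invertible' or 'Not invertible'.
\text{Invertible}

The MA(q) characteristic polynomial is P(z) = 1 - 1.389z + 0.433z^2.
Invertibility requires all roots to lie outside the unit circle, i.e. |z| > 1 for every root.
Set 1 + (-1.389) z + (0.433) z^2 = 0, i.e. a z^2 + b z + c = 0 with a = 0.433, b = -1.389, c = 1.
Discriminant D = b^2 - 4ac = (-1.389)^2 - 4*(0.433)*1 = 1.929321 - (1.732) = 0.197321.
D >= 0, so the roots are real: z = (-b +/- sqrt(D)) / (2a) = (1.389 +/- 0.444208) / (0.866).
  z_1 = (1.389 + 0.444208) / (0.866) = 2.1169,   |z_1| = 2.1169.
  z_2 = (1.389 - 0.444208) / (0.866) = 1.091,   |z_2| = 1.091.
Moduli of all roots: 2.1169, 1.0910.
All moduli strictly greater than 1? Yes.
Verdict: Invertible.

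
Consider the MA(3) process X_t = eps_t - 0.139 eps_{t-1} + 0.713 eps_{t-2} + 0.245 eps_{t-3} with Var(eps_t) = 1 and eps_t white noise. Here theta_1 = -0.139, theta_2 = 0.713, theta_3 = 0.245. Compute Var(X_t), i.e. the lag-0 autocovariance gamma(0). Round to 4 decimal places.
\gamma(0) = 1.5877

For an MA(q) process X_t = eps_t + sum_i theta_i eps_{t-i} with
Var(eps_t) = sigma^2, the variance is
  gamma(0) = sigma^2 * (1 + sum_i theta_i^2).
  sum_i theta_i^2 = (-0.139)^2 + (0.713)^2 + (0.245)^2 = 0.019321 + 0.508369 + 0.060025 = 0.587715.
  gamma(0) = 1 * (1 + 0.587715) = 1 * 1.587715 = 1.587715, which rounds to 1.5877.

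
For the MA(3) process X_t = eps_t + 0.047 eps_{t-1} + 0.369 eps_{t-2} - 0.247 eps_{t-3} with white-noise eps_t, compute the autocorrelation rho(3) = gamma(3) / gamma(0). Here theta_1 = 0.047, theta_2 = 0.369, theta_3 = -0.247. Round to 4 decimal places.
\rho(3) = -0.2059

For an MA(q) process with theta_0 = 1, the autocovariance is
  gamma(k) = sigma^2 * sum_{i=0..q-k} theta_i * theta_{i+k},
and rho(k) = gamma(k) / gamma(0). Sigma^2 cancels.
  numerator   = (1)*(-0.247) = -0.247.
  denominator = (1)^2 + (0.047)^2 + (0.369)^2 + (-0.247)^2 = 1.199379.
  rho(3) = -0.247 / 1.199379 = -0.2059.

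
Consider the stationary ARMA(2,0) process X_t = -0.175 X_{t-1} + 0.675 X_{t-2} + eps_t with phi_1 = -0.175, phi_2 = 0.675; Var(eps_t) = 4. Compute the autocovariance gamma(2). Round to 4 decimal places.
\gamma(2) = 7.9602

Multiply the model equation by X_{t-k} and take expectations. With theta_0 = psi_0 = 1 and psi_j the MA(infinity) weights, this gives
  gamma(k) - sum_i phi_i gamma(k-i) = c_k,
  c_k = sigma^2 * sum_{j=k..q} theta_j psi_{j-k}   (c_k = 0 for k > q),
using gamma(-m) = gamma(m).
Pure AR (q = 0): c_0 = sigma^2 = 4, c_k = 0 for k >= 1.
Equations for k = 0, 1, 2 (AR order 2, c_2 = 0):
  (E0) gamma(0) = phi_1 gamma(1) + phi_2 gamma(2) + c_0
  (E1) gamma(1) = phi_1 gamma(0) + phi_2 gamma(1) + c_1
  (E2) gamma(2) = phi_1 gamma(1) + phi_2 gamma(0)
From (E1): gamma(1) = A gamma(0) + B with
  A = phi_1 / (1 - phi_2) = -0.175 / 0.325 = -0.538462,   B = c_1 / (1 - phi_2) = 0 / 0.325 = 0.
Insert (E2) into (E0): gamma(0) (1 - phi_2^2) = phi_1 (1 + phi_2) gamma(1) + c_0.
  phi_1 (1 + phi_2) = (-0.175)(1.675) = -0.293125,   1 - phi_2^2 = 0.544375.
Replace gamma(1) by A gamma(0) + B and collect gamma(0):
  gamma(0) [0.544375 - (-0.293125)(-0.538462)] = c_0 = 4
  gamma(0) * 0.386538 = 4
  gamma(0) = 4 / 0.386538 = 10.348259.
  gamma(1) = A gamma(0) = (-0.538462)(10.348259) = -5.572139.
  gamma(2) = phi_1 gamma(1) + phi_2 gamma(0) = (-0.175)(-5.572139) + (0.675)(10.348259) = 7.960199.
Therefore gamma(2) = 7.9602 (to 4 decimal places).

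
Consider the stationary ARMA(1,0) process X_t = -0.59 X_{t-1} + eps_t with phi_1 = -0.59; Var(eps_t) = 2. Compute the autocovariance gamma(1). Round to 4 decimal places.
\gamma(1) = -1.8101

Multiply the model equation by X_{t-k} and take expectations. With theta_0 = psi_0 = 1 and psi_j the MA(infinity) weights, this gives
  gamma(k) - sum_i phi_i gamma(k-i) = c_k,
  c_k = sigma^2 * sum_{j=k..q} theta_j psi_{j-k}   (c_k = 0 for k > q),
using gamma(-m) = gamma(m).
Pure AR (q = 0): c_0 = sigma^2 = 2, c_k = 0 for k >= 1.
Equations for k = 0 and k = 1 (AR order 1):
  gamma(0) = phi_1 gamma(1) + c_0
  gamma(1) = phi_1 gamma(0) + c_1
Substituting the second into the first: gamma(0) (1 - phi_1^2) = c_0 + phi_1 c_1, so
  gamma(0) = c_0 / (1 - phi_1^2) = 2 / (1 - (-0.59)^2) = 2 / 0.6519 = 3.067955.
  gamma(1) = phi_1 gamma(0) = (-0.59)(3.067955) = -1.810094.
Therefore gamma(1) = -1.8101 (to 4 decimal places).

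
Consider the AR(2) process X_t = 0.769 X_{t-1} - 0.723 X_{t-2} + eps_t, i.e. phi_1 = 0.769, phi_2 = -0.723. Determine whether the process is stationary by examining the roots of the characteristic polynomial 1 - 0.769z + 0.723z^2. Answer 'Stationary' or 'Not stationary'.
\text{Stationary}

The AR(p) characteristic polynomial is P(z) = 1 - 0.769z + 0.723z^2.
Stationarity requires all roots to lie outside the unit circle, i.e. |z| > 1 for every root.
Set 1 + (-0.769) z + (0.723) z^2 = 0, i.e. a z^2 + b z + c = 0 with a = 0.723, b = -0.769, c = 1.
Discriminant D = b^2 - 4ac = (-0.769)^2 - 4*(0.723)*1 = 0.591361 - (2.892) = -2.300639.
D < 0, so the roots are the complex-conjugate pair z = (-b +/- i sqrt(-D)) / (2a) = 0.5318 +/- 1.049i.
For a conjugate pair |z|^2 = z * conj(z) = (product of roots) = c/a = 1/(0.723) = 1.383126, so |z| = sqrt(1.383126) = 1.1761 for both roots.
Moduli of all roots: 1.1761, 1.1761.
All moduli strictly greater than 1? Yes.
Verdict: Stationary.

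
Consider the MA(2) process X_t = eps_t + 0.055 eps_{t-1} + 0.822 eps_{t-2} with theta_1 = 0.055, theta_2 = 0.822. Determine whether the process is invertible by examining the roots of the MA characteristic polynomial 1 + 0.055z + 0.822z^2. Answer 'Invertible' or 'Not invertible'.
\text{Invertible}

The MA(q) characteristic polynomial is P(z) = 1 + 0.055z + 0.822z^2.
Invertibility requires all roots to lie outside the unit circle, i.e. |z| > 1 for every root.
Set 1 + (0.055) z + (0.822) z^2 = 0, i.e. a z^2 + b z + c = 0 with a = 0.822, b = 0.055, c = 1.
Discriminant D = b^2 - 4ac = (0.055)^2 - 4*(0.822)*1 = 0.003025 - (3.288) = -3.284975.
D < 0, so the roots are the complex-conjugate pair z = (-b +/- i sqrt(-D)) / (2a) = -0.0335 +/- 1.1025i.
For a conjugate pair |z|^2 = z * conj(z) = (product of roots) = c/a = 1/(0.822) = 1.216545, so |z| = sqrt(1.216545) = 1.103 for both roots.
Moduli of all roots: 1.1030, 1.1030.
All moduli strictly greater than 1? Yes.
Verdict: Invertible.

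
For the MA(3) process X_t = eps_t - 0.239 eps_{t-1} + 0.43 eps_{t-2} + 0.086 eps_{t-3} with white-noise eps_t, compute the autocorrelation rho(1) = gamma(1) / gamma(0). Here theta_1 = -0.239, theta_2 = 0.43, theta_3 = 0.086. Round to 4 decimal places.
\rho(1) = -0.2439

For an MA(q) process with theta_0 = 1, the autocovariance is
  gamma(k) = sigma^2 * sum_{i=0..q-k} theta_i * theta_{i+k},
and rho(k) = gamma(k) / gamma(0). Sigma^2 cancels.
  numerator   = (1)*(-0.239) + (-0.239)*(0.43) + (0.43)*(0.086) = -0.30479.
  denominator = (1)^2 + (-0.239)^2 + (0.43)^2 + (0.086)^2 = 1.249417.
  rho(1) = -0.30479 / 1.249417 = -0.2439.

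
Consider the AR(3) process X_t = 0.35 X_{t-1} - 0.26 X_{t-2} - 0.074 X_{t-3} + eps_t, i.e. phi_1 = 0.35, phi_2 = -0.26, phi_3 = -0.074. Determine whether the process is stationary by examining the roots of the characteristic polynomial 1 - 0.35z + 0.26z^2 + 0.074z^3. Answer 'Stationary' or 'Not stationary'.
\text{Stationary}

The AR(p) characteristic polynomial is P(z) = 1 - 0.35z + 0.26z^2 + 0.074z^3.
Stationarity requires all roots to lie outside the unit circle, i.e. |z| > 1 for every root.
Degree 3: look for a simple real root z0 first, then factor out (1 - z/z0) and solve the remaining quadratic.
Testing z0 = -5: P(-5) = 1 + (-0.35)(-5) + (0.26)(-5)^2 + (0.074)(-5)^3
  = 1 + (1.75) + (6.5) + (-9.25) = 0.  So z_0 = -5 is a root, |z_0| = 5.
Divide out the factor (1 + 0.2 z) = (1 - z/z0) (since 1/z0 = -0.2):
  P(z) = (1 + 0.2 z)(1 + (-0.55) z + (0.37) z^2)
  [check: z-coef -0.55 - (-0.2) = -0.35; z^2-coef 0.37 - (-0.2)(-0.55) = 0.26; z^3-coef -(-0.2)(0.37) = 0.074.]
Remaining roots from the quadratic factor 1 + (-0.55) z + (0.37) z^2:
  Set 1 + (-0.55) z + (0.37) z^2 = 0, i.e. a z^2 + b z + c = 0 with a = 0.37, b = -0.55, c = 1.
  Discriminant D = b^2 - 4ac = (-0.55)^2 - 4*(0.37)*1 = 0.3025 - (1.48) = -1.1775.
  D < 0, so the roots are the complex-conjugate pair z = (-b +/- i sqrt(-D)) / (2a) = 0.7432 +/- 1.4664i.
  For a conjugate pair |z|^2 = z * conj(z) = (product of roots) = c/a = 1/(0.37) = 2.702703, so |z| = sqrt(2.702703) = 1.644 for both roots.
Moduli of all roots: 5.0000, 1.6440, 1.6440.
All moduli strictly greater than 1? Yes.
Verdict: Stationary.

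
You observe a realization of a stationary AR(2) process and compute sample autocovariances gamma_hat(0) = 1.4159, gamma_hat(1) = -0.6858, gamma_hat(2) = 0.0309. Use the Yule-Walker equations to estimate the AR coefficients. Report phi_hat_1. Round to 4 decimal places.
\hat\phi_{1} = -0.6190

The Yule-Walker equations for an AR(p) process read, in matrix form,
  Gamma_p phi = r_p,   with   (Gamma_p)_{ij} = gamma(|i - j|),
                       (r_p)_i = gamma(i),   i,j = 1..p.
Substitute the sample gammas (Toeplitz matrix and right-hand side of size 2):
  Gamma_p = [[1.4159, -0.6858], [-0.6858, 1.4159]]
  r_p     = [-0.6858, 0.0309]
Written out:
  1.4159 phi_1 - 0.6858 phi_2 = -0.6858
  -0.6858 phi_1 + 1.4159 phi_2 = 0.0309
Solve by Cramer's rule:
  det = gamma(0)^2 - gamma(1)^2 = (1.4159)^2 - (-0.6858)^2 = 2.00477281 - 0.47032164 = 1.53445117
  phi_hat_1 = [gamma(1) gamma(0) - gamma(1) gamma(2)] / det = [(-0.6858)(1.4159) - (-0.6858)(0.0309)] / 1.53445117 = -0.949833 / 1.53445117 = -0.619
  phi_hat_2 = [gamma(0) gamma(2) - gamma(1)^2] / det = [(1.4159)(0.0309) - (-0.6858)^2] / 1.53445117 = -0.42657033 / 1.53445117 = -0.278
So phi_hat = [-0.6190, -0.2780].
Therefore phi_hat_1 = -0.6190.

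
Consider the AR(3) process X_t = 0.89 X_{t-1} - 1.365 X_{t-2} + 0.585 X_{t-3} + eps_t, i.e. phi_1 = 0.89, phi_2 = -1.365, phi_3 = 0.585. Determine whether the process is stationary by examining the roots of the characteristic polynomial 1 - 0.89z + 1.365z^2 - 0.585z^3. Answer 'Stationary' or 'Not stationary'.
\text{Not stationary}

The AR(p) characteristic polynomial is P(z) = 1 - 0.89z + 1.365z^2 - 0.585z^3.
Stationarity requires all roots to lie outside the unit circle, i.e. |z| > 1 for every root.
Degree 3: look for a simple real root z0 first, then factor out (1 - z/z0) and solve the remaining quadratic.
Testing z0 = 2: P(2) = 1 + (-0.89)(2) + (1.365)(2)^2 + (-0.585)(2)^3
  = 1 + (-1.78) + (5.46) + (-4.68) = 0.  So z_0 = 2 is a root, |z_0| = 2.
Divide out the factor (1 - 0.5 z) = (1 - z/z0) (since 1/z0 = 0.5):
  P(z) = (1 - 0.5 z)(1 + (-0.39) z + (1.17) z^2)
  [check: z-coef -0.39 - (0.5) = -0.89; z^2-coef 1.17 - (0.5)(-0.39) = 1.365; z^3-coef -(0.5)(1.17) = -0.585.]
Remaining roots from the quadratic factor 1 + (-0.39) z + (1.17) z^2:
  Set 1 + (-0.39) z + (1.17) z^2 = 0, i.e. a z^2 + b z + c = 0 with a = 1.17, b = -0.39, c = 1.
  Discriminant D = b^2 - 4ac = (-0.39)^2 - 4*(1.17)*1 = 0.1521 - (4.68) = -4.5279.
  D < 0, so the roots are the complex-conjugate pair z = (-b +/- i sqrt(-D)) / (2a) = 0.1667 +/- 0.9094i.
  For a conjugate pair |z|^2 = z * conj(z) = (product of roots) = c/a = 1/(1.17) = 0.854701, so |z| = sqrt(0.854701) = 0.9245 for both roots.
Moduli of all roots: 2.0000, 0.9245, 0.9245.
All moduli strictly greater than 1? No.
Verdict: Not stationary.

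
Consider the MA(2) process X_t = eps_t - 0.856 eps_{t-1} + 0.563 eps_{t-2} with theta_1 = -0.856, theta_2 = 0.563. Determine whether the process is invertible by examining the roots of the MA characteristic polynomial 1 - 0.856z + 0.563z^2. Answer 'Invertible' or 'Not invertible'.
\text{Invertible}

The MA(q) characteristic polynomial is P(z) = 1 - 0.856z + 0.563z^2.
Invertibility requires all roots to lie outside the unit circle, i.e. |z| > 1 for every root.
Set 1 + (-0.856) z + (0.563) z^2 = 0, i.e. a z^2 + b z + c = 0 with a = 0.563, b = -0.856, c = 1.
Discriminant D = b^2 - 4ac = (-0.856)^2 - 4*(0.563)*1 = 0.732736 - (2.252) = -1.519264.
D < 0, so the roots are the complex-conjugate pair z = (-b +/- i sqrt(-D)) / (2a) = 0.7602 +/- 1.0947i.
For a conjugate pair |z|^2 = z * conj(z) = (product of roots) = c/a = 1/(0.563) = 1.776199, so |z| = sqrt(1.776199) = 1.3327 for both roots.
Moduli of all roots: 1.3327, 1.3327.
All moduli strictly greater than 1? Yes.
Verdict: Invertible.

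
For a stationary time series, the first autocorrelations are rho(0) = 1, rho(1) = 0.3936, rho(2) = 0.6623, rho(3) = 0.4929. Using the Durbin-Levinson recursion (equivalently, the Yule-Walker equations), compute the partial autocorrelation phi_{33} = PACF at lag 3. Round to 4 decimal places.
\phi_{33} = 0.2820

The PACF at lag k is phi_{kk}, the last component of the solution
to the Yule-Walker system G_k phi = r_k where
  (G_k)_{ij} = rho(|i - j|), (r_k)_i = rho(i), i,j = 1..k.
Equivalently, Durbin-Levinson gives phi_{kk} iteratively:
  phi_{11} = rho(1)
  phi_{kk} = [rho(k) - sum_{j=1..k-1} phi_{k-1,j} rho(k-j)]
            / [1 - sum_{j=1..k-1} phi_{k-1,j} rho(j)],
  phi_{k,j} = phi_{k-1,j} - phi_{kk} phi_{k-1,k-j},  j = 1..k-1.
Step k = 1:
  phi_11 = rho(1) = 0.3936.
Step k = 2:
  phi_22 = [rho(2) - phi_11 rho(1)] / [1 - phi_11 rho(1)] = [0.6623 - (0.3936)(0.3936)] / [1 - (0.3936)(0.3936)]
         = 0.50737904 / 0.84507904 = 0.600392.
  Update: phi_21 = phi_11 - phi_22 phi_11 = 0.3936 - (0.600392)(0.3936) = 0.157286.
Step k = 3:
  phi_33 = [rho(3) - phi_21 rho(2) - phi_22 rho(1)] / [1 - phi_21 rho(1) - phi_22 rho(2)]
    numerator   = 0.4929 - (0.157286)(0.6623) - (0.600392)(0.3936) = 0.15241533
    denominator = 1 - (0.157286)(0.3936) - (0.600392)(0.6623) = 0.54045252
  phi_33 = 0.15241533 / 0.54045252 = 0.282.
Therefore phi_{33} = 0.2820.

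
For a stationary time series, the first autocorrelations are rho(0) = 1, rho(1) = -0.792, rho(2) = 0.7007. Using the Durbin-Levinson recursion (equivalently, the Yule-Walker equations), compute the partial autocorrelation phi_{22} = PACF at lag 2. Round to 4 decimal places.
\phi_{22} = 0.1970

The PACF at lag k is phi_{kk}, the last component of the solution
to the Yule-Walker system G_k phi = r_k where
  (G_k)_{ij} = rho(|i - j|), (r_k)_i = rho(i), i,j = 1..k.
Equivalently, Durbin-Levinson gives phi_{kk} iteratively:
  phi_{11} = rho(1)
  phi_{kk} = [rho(k) - sum_{j=1..k-1} phi_{k-1,j} rho(k-j)]
            / [1 - sum_{j=1..k-1} phi_{k-1,j} rho(j)],
  phi_{k,j} = phi_{k-1,j} - phi_{kk} phi_{k-1,k-j},  j = 1..k-1.
Step k = 1:
  phi_11 = rho(1) = -0.792.
Step k = 2:
  phi_22 = [rho(2) - phi_11 rho(1)] / [1 - phi_11 rho(1)] = [0.7007 - (-0.792)(-0.792)] / [1 - (-0.792)(-0.792)]
         = 0.073436 / 0.372736 = 0.197.
Therefore phi_{22} = 0.1970.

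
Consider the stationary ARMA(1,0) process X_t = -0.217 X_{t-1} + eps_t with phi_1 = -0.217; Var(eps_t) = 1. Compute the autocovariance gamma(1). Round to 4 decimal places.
\gamma(1) = -0.2277

Multiply the model equation by X_{t-k} and take expectations. With theta_0 = psi_0 = 1 and psi_j the MA(infinity) weights, this gives
  gamma(k) - sum_i phi_i gamma(k-i) = c_k,
  c_k = sigma^2 * sum_{j=k..q} theta_j psi_{j-k}   (c_k = 0 for k > q),
using gamma(-m) = gamma(m).
Pure AR (q = 0): c_0 = sigma^2 = 1, c_k = 0 for k >= 1.
Equations for k = 0 and k = 1 (AR order 1):
  gamma(0) = phi_1 gamma(1) + c_0
  gamma(1) = phi_1 gamma(0) + c_1
Substituting the second into the first: gamma(0) (1 - phi_1^2) = c_0 + phi_1 c_1, so
  gamma(0) = c_0 / (1 - phi_1^2) = 1 / (1 - (-0.217)^2) = 1 / 0.952911 = 1.049416.
  gamma(1) = phi_1 gamma(0) = (-0.217)(1.049416) = -0.227723.
Therefore gamma(1) = -0.2277 (to 4 decimal places).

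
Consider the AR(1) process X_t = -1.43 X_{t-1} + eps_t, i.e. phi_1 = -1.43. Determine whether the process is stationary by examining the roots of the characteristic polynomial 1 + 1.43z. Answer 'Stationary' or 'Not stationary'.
\text{Not stationary}

The AR(p) characteristic polynomial is P(z) = 1 + 1.43z.
Stationarity requires all roots to lie outside the unit circle, i.e. |z| > 1 for every root.
This is linear in z: 1 + (1.43) z = 0  =>  z = -1/(1.43) = -0.699301,  |z| = 0.699301.
Moduli of all roots: 0.6993.
All moduli strictly greater than 1? No.
Verdict: Not stationary.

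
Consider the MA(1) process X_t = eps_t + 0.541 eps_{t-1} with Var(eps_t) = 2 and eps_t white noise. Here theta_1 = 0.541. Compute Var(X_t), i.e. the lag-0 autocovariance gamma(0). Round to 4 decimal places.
\gamma(0) = 2.5854

For an MA(q) process X_t = eps_t + sum_i theta_i eps_{t-i} with
Var(eps_t) = sigma^2, the variance is
  gamma(0) = sigma^2 * (1 + sum_i theta_i^2).
  sum_i theta_i^2 = (0.541)^2 = 0.292681.
  gamma(0) = 2 * (1 + 0.292681) = 2 * 1.292681 = 2.585362, which rounds to 2.5854.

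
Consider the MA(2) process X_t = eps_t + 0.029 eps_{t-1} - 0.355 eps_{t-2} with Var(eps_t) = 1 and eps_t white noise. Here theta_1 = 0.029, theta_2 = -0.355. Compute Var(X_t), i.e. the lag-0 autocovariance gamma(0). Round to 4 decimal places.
\gamma(0) = 1.1269

For an MA(q) process X_t = eps_t + sum_i theta_i eps_{t-i} with
Var(eps_t) = sigma^2, the variance is
  gamma(0) = sigma^2 * (1 + sum_i theta_i^2).
  sum_i theta_i^2 = (0.029)^2 + (-0.355)^2 = 0.000841 + 0.126025 = 0.126866.
  gamma(0) = 1 * (1 + 0.126866) = 1 * 1.126866 = 1.126866, which rounds to 1.1269.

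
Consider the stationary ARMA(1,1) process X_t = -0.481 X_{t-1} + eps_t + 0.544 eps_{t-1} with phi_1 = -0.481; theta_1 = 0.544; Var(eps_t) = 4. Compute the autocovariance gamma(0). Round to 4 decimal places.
\gamma(0) = 4.0207

Multiply the model equation by X_{t-k} and take expectations. With theta_0 = psi_0 = 1 and psi_j the MA(infinity) weights, this gives
  gamma(k) - sum_i phi_i gamma(k-i) = c_k,
  c_k = sigma^2 * sum_{j=k..q} theta_j psi_{j-k}   (c_k = 0 for k > q),
using gamma(-m) = gamma(m).
psi-weights needed (psi_j = theta_j + sum_i phi_i psi_{j-i}):
  psi_1 = theta_1 + phi_1 = 0.544 + (-0.481) = 0.063
Right-hand sides:
  c_0 = sigma^2 (1 + theta_1 psi_1) = 4 * (1 + (0.544)(0.063)) = 4 * 1.034272 = 4.137088
  c_1 = sigma^2 theta_1 = 4 * (0.544) = 2.176
  c_2 = 0
Equations for k = 0 and k = 1 (AR order 1):
  gamma(0) = phi_1 gamma(1) + c_0
  gamma(1) = phi_1 gamma(0) + c_1
Substituting the second into the first: gamma(0) (1 - phi_1^2) = c_0 + phi_1 c_1, so
  gamma(0) = (c_0 + phi_1 c_1) / (1 - phi_1^2) = (4.137088 + (-0.481)(2.176)) / (1 - (-0.481)^2) = 3.090432 / 0.768639 = 4.020655.
Therefore gamma(0) = 4.0207 (to 4 decimal places).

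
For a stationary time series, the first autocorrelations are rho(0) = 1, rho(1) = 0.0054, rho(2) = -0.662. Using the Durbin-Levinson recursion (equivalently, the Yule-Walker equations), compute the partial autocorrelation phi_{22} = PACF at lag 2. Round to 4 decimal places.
\phi_{22} = -0.6620

The PACF at lag k is phi_{kk}, the last component of the solution
to the Yule-Walker system G_k phi = r_k where
  (G_k)_{ij} = rho(|i - j|), (r_k)_i = rho(i), i,j = 1..k.
Equivalently, Durbin-Levinson gives phi_{kk} iteratively:
  phi_{11} = rho(1)
  phi_{kk} = [rho(k) - sum_{j=1..k-1} phi_{k-1,j} rho(k-j)]
            / [1 - sum_{j=1..k-1} phi_{k-1,j} rho(j)],
  phi_{k,j} = phi_{k-1,j} - phi_{kk} phi_{k-1,k-j},  j = 1..k-1.
Step k = 1:
  phi_11 = rho(1) = 0.0054.
Step k = 2:
  phi_22 = [rho(2) - phi_11 rho(1)] / [1 - phi_11 rho(1)] = [-0.662 - (0.0054)(0.0054)] / [1 - (0.0054)(0.0054)]
         = -0.66202916 / 0.99997084 = -0.662.
Therefore phi_{22} = -0.6620.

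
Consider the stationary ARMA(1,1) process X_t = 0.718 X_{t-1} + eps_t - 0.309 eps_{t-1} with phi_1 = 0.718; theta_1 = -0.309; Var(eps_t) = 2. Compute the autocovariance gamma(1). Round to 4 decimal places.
\gamma(1) = 1.3138

Multiply the model equation by X_{t-k} and take expectations. With theta_0 = psi_0 = 1 and psi_j the MA(infinity) weights, this gives
  gamma(k) - sum_i phi_i gamma(k-i) = c_k,
  c_k = sigma^2 * sum_{j=k..q} theta_j psi_{j-k}   (c_k = 0 for k > q),
using gamma(-m) = gamma(m).
psi-weights needed (psi_j = theta_j + sum_i phi_i psi_{j-i}):
  psi_1 = theta_1 + phi_1 = -0.309 + (0.718) = 0.409
Right-hand sides:
  c_0 = sigma^2 (1 + theta_1 psi_1) = 2 * (1 + (-0.309)(0.409)) = 2 * 0.873619 = 1.747238
  c_1 = sigma^2 theta_1 = 2 * (-0.309) = -0.618
  c_2 = 0
Equations for k = 0 and k = 1 (AR order 1):
  gamma(0) = phi_1 gamma(1) + c_0
  gamma(1) = phi_1 gamma(0) + c_1
Substituting the second into the first: gamma(0) (1 - phi_1^2) = c_0 + phi_1 c_1, so
  gamma(0) = (c_0 + phi_1 c_1) / (1 - phi_1^2) = (1.747238 + (0.718)(-0.618)) / (1 - (0.718)^2) = 1.303514 / 0.484476 = 2.690565.
  gamma(1) = phi_1 gamma(0) + c_1 = (0.718)(2.690565) + (-0.618) = 1.313825.
Therefore gamma(1) = 1.3138 (to 4 decimal places).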